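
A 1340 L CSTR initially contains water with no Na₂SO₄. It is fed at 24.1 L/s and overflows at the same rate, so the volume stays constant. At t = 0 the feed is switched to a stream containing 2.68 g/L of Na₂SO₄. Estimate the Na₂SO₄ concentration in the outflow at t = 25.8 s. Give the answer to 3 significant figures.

0.995 g/L

Accumulation = in − out for the solute gives V dC/dt = Q(C_in − C).
Time constant τ = V/Q = 1340/24.1 = 55.602 s.
Solution: C(t) = C_in + (C₀ − C_in) e^(−t/τ).
C(25.8) = 2.68 + (0 − 2.68)·e^(−25.8/55.602) = 2.68 + (-2.6800)·0.62875 = 0.99494 g/L.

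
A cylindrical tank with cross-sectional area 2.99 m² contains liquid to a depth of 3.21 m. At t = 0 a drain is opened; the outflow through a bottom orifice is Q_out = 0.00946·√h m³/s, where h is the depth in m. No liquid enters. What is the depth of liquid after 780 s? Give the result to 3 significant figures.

0.311 m

A dh/dt = −Q_out = −0.00946 √h.
∫ h^(−1/2) dh = −(0.00946/A) ∫ dt, giving 2√h = 2√h₀ − (0.00946/A) t.
√h = √3.21 − 0.00946·780/(2·2.99) = 1.7916 − 1.2339 = 0.55773.
h = 0.55773² = 0.31107 m.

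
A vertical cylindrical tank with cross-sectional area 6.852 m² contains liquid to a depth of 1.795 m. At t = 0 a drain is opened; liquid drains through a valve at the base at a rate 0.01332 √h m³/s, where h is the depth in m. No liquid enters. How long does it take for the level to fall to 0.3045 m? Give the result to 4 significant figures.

With no inflow, A dh/dt = −0.01332 √h.
This is separable: 2 d(√h)/dt = −0.01332/A, so √h = √h₀ − (0.01332/(2A)) t.
t = 2A(√h₀ − √h)/0.01332 = 2·6.852·(√1.795 − √0.3045)/0.01332
  = 13.7040 × (1.33978 − 0.551815) / 0.01332 = 810.677 s.

810.7 s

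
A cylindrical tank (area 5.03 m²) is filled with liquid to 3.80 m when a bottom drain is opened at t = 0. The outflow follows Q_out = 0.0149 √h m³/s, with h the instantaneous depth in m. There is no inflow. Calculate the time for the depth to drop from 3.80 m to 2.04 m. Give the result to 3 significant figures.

352 s

A dh/dt = −Q_out = −0.0149 √h.
∫ h^(−1/2) dh = −(0.0149/A) ∫ dt, giving 2√h = 2√h₀ − (0.0149/A) t.
t = 2A(√h₀ − √h)/0.0149 = 2·5.03·(√3.80 − √2.04)/0.0149
  = 10.060 × (1.9494 − 1.4283) / 0.0149 = 351.81 s.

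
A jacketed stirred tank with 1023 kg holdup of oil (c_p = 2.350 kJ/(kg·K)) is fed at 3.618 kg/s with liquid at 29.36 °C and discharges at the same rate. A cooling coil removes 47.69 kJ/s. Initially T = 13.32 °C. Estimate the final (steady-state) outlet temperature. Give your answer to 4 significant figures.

M c_p dT/dt = ṁ c_p (T_in − T) − Q̇.
At steady state dT/dt = 0 ⇒ T_ss = T_in − Q̇/(ṁ c_p) = 29.36 − 47.69/(3.618·2.350) = 23.7509 °C.

23.75 °C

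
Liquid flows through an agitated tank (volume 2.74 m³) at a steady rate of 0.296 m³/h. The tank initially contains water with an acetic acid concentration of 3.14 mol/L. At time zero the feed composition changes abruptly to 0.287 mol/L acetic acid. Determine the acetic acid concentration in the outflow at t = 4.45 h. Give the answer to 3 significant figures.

Species balance on the tank: V dC/dt = Q(C_in − C).
Rewrite as dC/dt + C/τ = C_in/τ, τ = V/Q = 9.2568 h.
Solution: C(t) = C_in + (C₀ − C_in) e^(−t/τ).
C(4.45) = 0.287 + (3.14 − 0.287)·e^(−4.45/9.2568) = 0.287 + (2.8530)·0.61833 = 2.0511 mol/L.

2.05 mol/L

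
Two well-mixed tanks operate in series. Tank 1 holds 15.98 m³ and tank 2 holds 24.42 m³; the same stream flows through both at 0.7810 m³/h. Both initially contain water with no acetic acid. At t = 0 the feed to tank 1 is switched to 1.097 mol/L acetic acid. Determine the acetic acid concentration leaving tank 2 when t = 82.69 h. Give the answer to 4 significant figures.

Species balance on tank i: dCᵢ/dt = (Cᵢ₋₁ − Cᵢ)/τᵢ with τᵢ = Vᵢ/Q.
τ₁ = 15.98/0.7810 = 20.4609 h; τ₂ = 24.42/0.7810 = 31.2676 h.
Tank 1: C₁ = C_in(1 − e^(−t/τ₁)). Tank 2 (τ₁ ≠ τ₂): C₂ = C_in[1 − (τ₁ e^(−t/τ₁) − τ₂ e^(−t/τ₂))/(τ₁ − τ₂)].
At t = 82.69: e^(−t/τ₁) = 0.0175736, e^(−t/τ₂) = 0.0710345.
C₂ = 1.097·[1 − (20.4609·0.0175736 − 31.2676·0.0710345)/(-10.8067)] = 1.097·0.827745 = 0.908036 mol/L.

0.9080 mol/L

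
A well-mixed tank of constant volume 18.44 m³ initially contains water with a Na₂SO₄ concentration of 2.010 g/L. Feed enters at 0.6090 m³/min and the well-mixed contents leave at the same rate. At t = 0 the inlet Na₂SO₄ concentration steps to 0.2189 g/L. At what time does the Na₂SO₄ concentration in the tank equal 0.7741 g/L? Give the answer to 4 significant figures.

35.46 min

Species balance: V dC/dt = Q(C_in − C) ⇒ τ = V/Q = 30.2791 min.
C(t) = C_in + (C₀ − C_in) e^(−t/τ). Set C = 0.7741 and solve for t:
e^(−t/τ) = (C − C_in)/(C₀ − C_in) = (0.7741 − 0.2189)/(2.010 − 0.2189) = 0.309977
t = −τ ln(…) = 30.2791 × 1.17126 = 35.4647 min.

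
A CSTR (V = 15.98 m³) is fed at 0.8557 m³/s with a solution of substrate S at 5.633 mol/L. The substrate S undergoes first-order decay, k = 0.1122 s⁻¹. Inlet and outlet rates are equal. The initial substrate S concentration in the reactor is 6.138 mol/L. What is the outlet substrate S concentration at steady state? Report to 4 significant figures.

1.820 mol/L

V dC/dt = Q(C_in − C) − k V C.
Steady state (dC/dt = 0): C_ss = Q C_in/(Q + kV) = C_in/(1 + kV/Q).
C_ss = 0.8557·5.633/(0.8557 + 0.1122·15.98) = 4.82016/2.64866 = 1.81985 mol/L.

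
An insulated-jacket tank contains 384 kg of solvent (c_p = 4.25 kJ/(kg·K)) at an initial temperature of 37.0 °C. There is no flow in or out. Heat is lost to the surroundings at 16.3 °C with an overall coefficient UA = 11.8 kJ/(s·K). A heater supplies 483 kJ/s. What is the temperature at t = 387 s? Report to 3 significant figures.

Lumped-capacitance energy balance: M c_p dT/dt = UA(T_amb − T) + Q̇.
dT/dt = (T_ss − T)/τ with T_ss = T_amb + Q̇/UA = 16.3 + 483/11.8 = 57.232 °C, τ = M c_p/UA = 384·4.25/11.8 = 138.31 s.
T approaches T_ss exponentially: T(t) = T_ss + (T₀ − T_ss) e^(−t/τ).
T(387) = 57.232 + (-20.232)·0.060922 = 56.000 °C.

56.0 °C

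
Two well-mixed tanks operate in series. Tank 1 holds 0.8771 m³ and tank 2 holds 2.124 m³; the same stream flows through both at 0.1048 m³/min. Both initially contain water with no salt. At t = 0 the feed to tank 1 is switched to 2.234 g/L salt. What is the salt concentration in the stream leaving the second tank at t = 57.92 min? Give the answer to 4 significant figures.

2.017 g/L

Species balance on tank i: dCᵢ/dt = (Cᵢ₋₁ − Cᵢ)/τᵢ with τᵢ = Vᵢ/Q.
τ₁ = 0.8771/0.1048 = 8.36927 min; τ₂ = 2.124/0.1048 = 20.2672 min.
Solving the cascade with C₁(0)=C₂(0)=0 gives C₂(t) = C_in[1 − (τ₁ e^(−t/τ₁) − τ₂ e^(−t/τ₂))/(τ₁ − τ₂)].
At t = 57.92: e^(−t/τ₁) = 0.000987285, e^(−t/τ₂) = 0.0573936.
C₂ = 2.234·[1 − (8.36927·0.000987285 − 20.2672·0.0573936)/(-11.8979)] = 2.234·0.902929 = 2.01714 g/L.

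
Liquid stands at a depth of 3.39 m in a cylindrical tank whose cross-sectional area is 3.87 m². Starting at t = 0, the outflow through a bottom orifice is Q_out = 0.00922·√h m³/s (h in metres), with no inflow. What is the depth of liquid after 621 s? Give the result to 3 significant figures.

1.21 m

With no inflow, A dh/dt = −0.00922 √h.
Separate and integrate: 2(√h − √h₀) = −(0.00922/A) t.
√h = √3.39 − 0.00922·621/(2·3.87) = 1.8412 − 0.73974 = 1.1015.
h = 1.1015² = 1.2132 m.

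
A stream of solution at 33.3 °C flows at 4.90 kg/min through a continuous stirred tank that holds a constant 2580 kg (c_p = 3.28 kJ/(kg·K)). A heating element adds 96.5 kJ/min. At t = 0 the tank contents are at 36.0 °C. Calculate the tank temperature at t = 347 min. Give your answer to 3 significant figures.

37.6 °C

Heat balance on the well-mixed liquid: M c_p dT/dt = ṁ c_p (T_in − T) + 96.5.
τ = M/ṁ = 526.53 min; T_ss = T_in + Q̇/(ṁ c_p) = 33.3 + 96.5/(4.90·3.28) = 39.304 °C.
Integrating: T(t) = T_ss + (T₀ − T_ss) e^(−t/τ).
T(347) = 39.304 + (-3.3042)·e^(−347/526.53) = 39.304 + (-3.3042)·0.51735 = 37.595 °C.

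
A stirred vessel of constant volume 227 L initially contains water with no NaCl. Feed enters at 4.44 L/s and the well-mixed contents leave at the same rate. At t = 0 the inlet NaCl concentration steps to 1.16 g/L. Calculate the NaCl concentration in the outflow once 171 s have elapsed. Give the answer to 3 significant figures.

1.12 g/L

Mass balance on the solute (V constant): V dC/dt = Q(C_in − C).
So dC/dt = (C_in − C)/τ with τ = V/Q = 227/4.44 = 51.126 s.
Solution: C(t) = C_in + (C₀ − C_in) e^(−t/τ).
C(171) = 1.16 + (0 − 1.16)·e^(−171/51.126) = 1.16 + (-1.1600)·0.035272 = 1.1191 g/L.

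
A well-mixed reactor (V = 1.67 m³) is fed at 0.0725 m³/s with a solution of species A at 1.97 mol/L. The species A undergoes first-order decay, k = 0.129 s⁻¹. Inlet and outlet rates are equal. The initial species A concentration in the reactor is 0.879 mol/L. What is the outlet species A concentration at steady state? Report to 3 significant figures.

0.496 mol/L

Species balance: V dC/dt = Q C_in − Q C − k V C.
At steady state: 0 = Q C_in − (Q + kV) C_ss, so C_ss = Q C_in/(Q + kV).
C_ss = 0.0725·1.97/(0.0725 + 0.129·1.67) = 0.14282/0.28793 = 0.49604 mol/L.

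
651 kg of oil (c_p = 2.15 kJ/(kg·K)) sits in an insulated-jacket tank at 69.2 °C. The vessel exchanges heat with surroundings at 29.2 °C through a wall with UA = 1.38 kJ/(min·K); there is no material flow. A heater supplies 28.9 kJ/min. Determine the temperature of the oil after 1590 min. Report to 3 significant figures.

54.1 °C

Energy balance: M c_p dT/dt = −UA(T − T_amb) + Q̇.
dT/dt = (T_ss − T)/τ with T_ss = T_amb + Q̇/UA = 29.2 + 28.9/1.38 = 50.142 °C, τ = M c_p/UA = 651·2.15/1.38 = 1014.2 min.
Integrating: T(t) = T_ss + (T₀ − T_ss) e^(−t/τ).
T(1590) = 50.142 + (19.058)·0.20853 = 54.116 °C.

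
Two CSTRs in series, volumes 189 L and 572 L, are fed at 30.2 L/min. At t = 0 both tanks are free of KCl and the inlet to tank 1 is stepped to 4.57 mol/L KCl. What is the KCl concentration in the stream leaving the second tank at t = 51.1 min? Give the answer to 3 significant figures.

Species balance on tank i: dCᵢ/dt = (Cᵢ₋₁ − Cᵢ)/τᵢ with τᵢ = Vᵢ/Q.
τ₁ = 189/30.2 = 6.2583 min; τ₂ = 572/30.2 = 18.940 min.
Tank 1: C₁ = C_in(1 − e^(−t/τ₁)). Tank 2 (τ₁ ≠ τ₂): C₂ = C_in[1 − (τ₁ e^(−t/τ₁) − τ₂ e^(−t/τ₂))/(τ₁ − τ₂)].
At t = 51.1: e^(−t/τ₁) = 0.00028438, e^(−t/τ₂) = 0.067344.
C₂ = 4.57·[1 − (6.2583·0.00028438 − 18.940·0.067344)/(-12.682)] = 4.57·0.89956 = 4.1110 mol/L.

4.11 mol/L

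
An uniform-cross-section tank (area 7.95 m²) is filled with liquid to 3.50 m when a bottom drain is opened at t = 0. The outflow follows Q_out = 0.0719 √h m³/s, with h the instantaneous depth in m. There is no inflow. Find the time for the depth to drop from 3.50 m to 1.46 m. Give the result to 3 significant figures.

147 s

Volume balance on the tank: A dh/dt = −0.0719 √h.
Separate and integrate: 2(√h − √h₀) = −(0.0719/A) t.
t = 2A(√h₀ − √h)/0.0719 = 2·7.95·(√3.50 − √1.46)/0.0719
  = 15.900 × (1.8708 − 1.2083) / 0.0719 = 146.51 s.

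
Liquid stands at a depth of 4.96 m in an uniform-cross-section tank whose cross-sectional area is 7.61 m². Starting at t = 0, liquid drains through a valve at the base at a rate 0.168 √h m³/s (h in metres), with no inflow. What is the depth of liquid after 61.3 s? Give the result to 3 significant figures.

A dh/dt = −Q_out = −0.168 √h.
This is separable: 2 d(√h)/dt = −0.168/A, so √h = √h₀ − (0.168/(2A)) t.
√h = √4.96 − 0.168·61.3/(2·7.61) = 2.2271 − 0.67664 = 1.5505.
h = 1.5505² = 2.4040 m.

2.40 m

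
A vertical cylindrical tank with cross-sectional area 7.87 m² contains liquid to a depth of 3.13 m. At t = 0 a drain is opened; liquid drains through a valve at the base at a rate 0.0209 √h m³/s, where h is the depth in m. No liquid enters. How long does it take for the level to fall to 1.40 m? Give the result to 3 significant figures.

441 s

A dh/dt = −Q_out = −0.0209 √h.
Separate and integrate: 2(√h − √h₀) = −(0.0209/A) t.
t = 2A(√h₀ − √h)/0.0209 = 2·7.87·(√3.13 − √1.40)/0.0209
  = 15.740 × (1.7692 − 1.1832) / 0.0209 = 441.30 s.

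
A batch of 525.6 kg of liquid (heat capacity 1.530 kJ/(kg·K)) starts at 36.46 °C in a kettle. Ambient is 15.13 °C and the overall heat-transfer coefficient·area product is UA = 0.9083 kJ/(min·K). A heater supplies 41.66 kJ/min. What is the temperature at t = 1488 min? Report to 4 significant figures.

56.43 °C

Heat balance on the well-mixed liquid: M c_p dT/dt = −UA(T − T_amb) + Q̇.
dT/dt = (T_ss − T)/τ with T_ss = T_amb + Q̇/UA = 15.13 + 41.66/0.9083 = 60.9959 °C, τ = M c_p/UA = 525.6·1.530/0.9083 = 885.355 min.
Integrating: T(t) = T_ss + (T₀ − T_ss) e^(−t/τ).
T(1488) = 60.9959 + (-24.5359)·0.186247 = 56.4262 °C.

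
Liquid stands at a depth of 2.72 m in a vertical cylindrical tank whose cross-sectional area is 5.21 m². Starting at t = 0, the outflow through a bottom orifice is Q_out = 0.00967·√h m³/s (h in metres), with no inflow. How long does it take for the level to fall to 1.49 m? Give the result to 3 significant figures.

462 s

Unsteady balance on liquid volume: A dh/dt = −0.00967 √h.
∫ h^(−1/2) dh = −(0.00967/A) ∫ dt, giving 2√h = 2√h₀ − (0.00967/A) t.
t = 2A(√h₀ − √h)/0.00967 = 2·5.21·(√2.72 − √1.49)/0.00967
  = 10.420 × (1.6492 − 1.2207) / 0.00967 = 461.83 s.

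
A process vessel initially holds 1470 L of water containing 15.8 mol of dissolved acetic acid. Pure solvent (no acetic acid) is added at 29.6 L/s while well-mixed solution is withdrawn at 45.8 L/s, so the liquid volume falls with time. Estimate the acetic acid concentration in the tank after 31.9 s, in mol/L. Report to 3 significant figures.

Let m(t) be the amount of acetic acid. Volume: V(t) = V₀ + (Q_in − Q_out) t = 1470 − 16.200 t; V(31.9) = 953.22 L.
No acetic acid enters, so dm/dt = −Q_out · (m/V).
Separate: dm/m = −Q_out dt/V(t) ⇒ ln(m/m₀) = −(Q_out/(Q_in−Q_out)) ln(V/V₀).
m = m₀ (V₀/V)^(Q_out/(Q_in−Q_out)) = 15.8 × (1470/953.22)^(-2.8272) = 4.6430 mol.
C = m/V = 4.6430/953.22 = 0.0048709 mol/L.

0.00487 mol/L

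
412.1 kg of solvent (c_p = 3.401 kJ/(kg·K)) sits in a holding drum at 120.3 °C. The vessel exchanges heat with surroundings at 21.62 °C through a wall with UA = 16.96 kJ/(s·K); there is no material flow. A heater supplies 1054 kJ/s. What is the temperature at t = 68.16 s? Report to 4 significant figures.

99.78 °C

M c_p dT/dt = −UA(T − T_amb) + Q̇.
dT/dt = (T_ss − T)/τ with T_ss = T_amb + Q̇/UA = 21.62 + 1054/16.96 = 83.7662 °C, τ = M c_p/UA = 412.1·3.401/16.96 = 82.6387 s.
Solution: T(t) = T_ss + (T₀ − T_ss) e^(−t/τ).
T(68.16) = 83.7662 + (36.5338)·0.438325 = 99.7799 °C.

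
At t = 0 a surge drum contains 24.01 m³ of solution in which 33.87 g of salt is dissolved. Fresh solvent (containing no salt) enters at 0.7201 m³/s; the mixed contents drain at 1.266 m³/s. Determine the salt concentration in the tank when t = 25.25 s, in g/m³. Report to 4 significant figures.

0.4576 g/m³

Total volume: dV/dt = Q_in − Q_out = -0.545900 m³/s, so V(t) = 24.01 − 0.545900 t and V(25.25) = 10.2260 m³.
Solute balance: dm/dt = 0 − Q_out C = −Q_out m/V(t).
dm/m = −Q_out dt/(V₀ − 0.545900 t); integrating gives ln(m/m₀) = −(Q_out/(Q_in−Q_out)) ln(V/V₀).
m = m₀ (V₀/V)^(Q_out/(Q_in−Q_out)) = 33.87 × (24.01/10.2260)^(-2.31911) = 4.67904 g.
C = m/V = 4.67904/10.2260 = 0.457562 g/m³.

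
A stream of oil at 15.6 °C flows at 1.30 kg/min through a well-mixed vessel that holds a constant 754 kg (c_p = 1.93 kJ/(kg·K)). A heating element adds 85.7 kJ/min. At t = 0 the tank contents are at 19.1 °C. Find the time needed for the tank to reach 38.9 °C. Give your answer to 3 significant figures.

Unsteady energy balance on the tank contents: M c_p dT/dt = ṁ c_p (T_in − T) + 85.7.
τ = M/ṁ = 580.00 min; T_ss = T_in + Q̇/(ṁ c_p) = 49.757 °C.
T(t) = T_ss + (T₀ − T_ss) e^(−t/τ). Set T = 38.9:
e^(−t/τ) = (38.9 − 49.757)/(19.1 − 49.757) = 0.35414
t = −580.00 · ln(0.35414) = 602.07 min.

602 min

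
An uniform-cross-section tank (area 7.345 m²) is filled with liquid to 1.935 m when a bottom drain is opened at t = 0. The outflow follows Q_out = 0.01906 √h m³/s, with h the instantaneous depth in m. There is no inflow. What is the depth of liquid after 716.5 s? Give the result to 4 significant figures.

Accumulation of liquid (constant cross-section A): A dh/dt = −0.01906 √h.
Separate and integrate: 2(√h − √h₀) = −(0.01906/A) t.
√h = √1.935 − 0.01906·716.5/(2·7.345) = 1.39104 − 0.929645 = 0.461397.
h = 0.461397² = 0.212888 m.

0.2129 m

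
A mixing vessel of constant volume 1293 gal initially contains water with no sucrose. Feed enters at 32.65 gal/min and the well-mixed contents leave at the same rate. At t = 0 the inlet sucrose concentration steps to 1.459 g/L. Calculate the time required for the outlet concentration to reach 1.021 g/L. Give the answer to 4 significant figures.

47.65 min

Species balance: V dC/dt = Q(C_in − C) ⇒ τ = V/Q = 39.6018 min.
C(t) = C_in + (C₀ − C_in) e^(−t/τ). Set C = 1.021 and solve for t:
e^(−t/τ) = (C − C_in)/(C₀ − C_in) = (1.021 − 1.459)/(0 − 1.459) = 0.300206
t = −τ ln(…) = 39.6018 × 1.20329 = 47.6524 min.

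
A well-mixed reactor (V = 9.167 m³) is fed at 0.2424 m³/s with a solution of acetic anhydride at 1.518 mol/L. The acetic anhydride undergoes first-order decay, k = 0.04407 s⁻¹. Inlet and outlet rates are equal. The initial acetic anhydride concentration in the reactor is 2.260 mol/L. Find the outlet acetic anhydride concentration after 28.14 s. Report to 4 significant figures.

0.8017 mol/L

Species balance: V dC/dt = Q C_in − Q C − k V C.
This is linear with rate a = Q/V + k = 0.0705127 s⁻¹.
C_ss = Q C_in/(Q + kV) = 0.569259 mol/L; C(t) = C_ss + (C₀ − C_ss) e^(−a t).
C(28.14) = 0.569259 + (1.69074)·e^(−0.0705127·28.14) = 0.569259 + (1.69074)·0.137487 = 0.801714 mol/L.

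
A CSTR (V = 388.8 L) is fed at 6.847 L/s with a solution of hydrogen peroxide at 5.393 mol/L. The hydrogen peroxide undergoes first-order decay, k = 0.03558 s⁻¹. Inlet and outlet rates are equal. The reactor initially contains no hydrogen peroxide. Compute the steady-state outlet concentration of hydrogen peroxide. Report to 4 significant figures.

Accumulation = in − out − consumed: V dC/dt = Q C_in − Q C − k V C.
Steady state (dC/dt = 0): C_ss = Q C_in/(Q + kV) = C_in/(1 + kV/Q).
C_ss = 6.847·5.393/(6.847 + 0.03558·388.8) = 36.9259/20.6805 = 1.78554 mol/L.

1.786 mol/L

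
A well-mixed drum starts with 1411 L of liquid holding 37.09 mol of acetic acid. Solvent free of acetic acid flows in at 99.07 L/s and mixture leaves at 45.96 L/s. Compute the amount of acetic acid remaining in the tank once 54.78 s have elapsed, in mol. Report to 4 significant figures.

14.08 mol

Total volume: dV/dt = Q_in − Q_out = 53.1100 L/s, so V(t) = 1411 + 53.1100 t and V(54.78) = 4320.37 L.
Solute balance: dm/dt = 0 − Q_out C = −Q_out m/V(t).
dm/m = −Q_out dt/(V₀ + 53.1100 t); integrating gives ln(m/m₀) = −(Q_out/(Q_in−Q_out)) ln(V/V₀).
m = m₀ (V₀/V)^(Q_out/(Q_in−Q_out)) = 37.09 × (1411/4320.37)^(0.865374) = 14.0829 mol.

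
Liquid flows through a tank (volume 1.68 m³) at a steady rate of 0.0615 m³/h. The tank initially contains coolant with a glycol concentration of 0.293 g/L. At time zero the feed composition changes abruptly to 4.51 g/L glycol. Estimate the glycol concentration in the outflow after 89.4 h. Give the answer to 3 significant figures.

4.35 g/L

Transient balance on the dissolved component: V dC/dt = Q(C_in − C).
Rewrite as dC/dt + C/τ = C_in/τ, τ = V/Q = 27.317 h.
Integrating: C(t) = C_in + (C₀ − C_in) e^(−t/τ).
C(89.4) = 4.51 + (0.293 − 4.51)·e^(−89.4/27.317) = 4.51 + (-4.2170)·0.037905 = 4.3502 g/L.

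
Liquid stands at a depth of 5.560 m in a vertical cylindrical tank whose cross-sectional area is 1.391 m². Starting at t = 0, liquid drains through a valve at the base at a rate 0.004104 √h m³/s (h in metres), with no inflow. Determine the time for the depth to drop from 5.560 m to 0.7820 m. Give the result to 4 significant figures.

999.0 s

A dh/dt = −Q_out = −0.004104 √h.
This is separable: 2 d(√h)/dt = −0.004104/A, so √h = √h₀ − (0.004104/(2A)) t.
t = 2A(√h₀ − √h)/0.004104 = 2·1.391·(√5.560 − √0.7820)/0.004104
  = 2.78200 × (2.35797 − 0.884308) / 0.004104 = 998.956 s.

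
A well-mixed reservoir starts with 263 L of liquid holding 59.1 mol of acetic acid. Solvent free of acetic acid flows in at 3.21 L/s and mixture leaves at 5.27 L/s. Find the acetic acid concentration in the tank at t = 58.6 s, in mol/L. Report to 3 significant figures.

0.0863 mol/L

Total volume: dV/dt = Q_in − Q_out = -2.0600 L/s, so V(t) = 263 − 2.0600 t and V(58.6) = 142.28 L.
Species balance (pure solvent in): dm/dt = −Q_out · m/V(t).
Separate: dm/m = −Q_out dt/V(t) ⇒ ln(m/m₀) = −(Q_out/(Q_in−Q_out)) ln(V/V₀).
m = m₀ (V₀/V)^(Q_out/(Q_in−Q_out)) = 59.1 × (263/142.28)^(-2.5583) = 12.276 mol.
C = m/V = 12.276/142.28 = 0.086276 mol/L.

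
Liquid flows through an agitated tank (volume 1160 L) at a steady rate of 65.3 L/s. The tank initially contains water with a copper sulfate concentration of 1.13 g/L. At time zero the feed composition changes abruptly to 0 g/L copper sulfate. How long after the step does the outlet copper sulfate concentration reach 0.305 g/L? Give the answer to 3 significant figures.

Species balance on the tank: V dC/dt = Q(C_in − C), so τ = V/Q = 17.764 s.
C(t) = C_in + (C₀ − C_in) e^(−t/τ). Set C = 0.305 and solve for t:
e^(−t/τ) = (C − C_in)/(C₀ − C_in) = (0.305 − 0)/(1.13 − 0) = 0.26991
t = −τ ln(…) = 17.764 × 1.3097 = 23.265 s.

23.3 s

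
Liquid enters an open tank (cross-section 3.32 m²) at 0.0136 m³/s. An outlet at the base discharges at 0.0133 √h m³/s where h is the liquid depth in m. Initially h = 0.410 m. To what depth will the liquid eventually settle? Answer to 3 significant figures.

1.05 m

Level balance: A dh/dt = 0.0136 − 0.0133 √h. Setting dh/dt = 0:
Q_in = 0.0133 √h_ss ⇒ √h_ss = 0.0136/0.0133 = 1.0226.
h_ss = 1.0226² = 1.0456 m. (Since h₀ = 0.410 m < h_ss, the level will rise toward this value.)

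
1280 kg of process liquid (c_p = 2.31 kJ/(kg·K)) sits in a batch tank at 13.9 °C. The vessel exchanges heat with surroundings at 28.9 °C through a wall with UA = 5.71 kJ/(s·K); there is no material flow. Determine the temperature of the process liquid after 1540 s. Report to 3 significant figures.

M c_p dT/dt = −UA(T − T_amb).
dT/dt = (T_ss − T)/τ with T_ss = T_amb = 28.900 °C, τ = M c_p/UA = 1280·2.31/5.71 = 517.83 s.
Solution: T(t) = T_ss + (T₀ − T_ss) e^(−t/τ).
T(1540) = 28.900 + (-15.000)·0.051101 = 28.133 °C.

28.1 °C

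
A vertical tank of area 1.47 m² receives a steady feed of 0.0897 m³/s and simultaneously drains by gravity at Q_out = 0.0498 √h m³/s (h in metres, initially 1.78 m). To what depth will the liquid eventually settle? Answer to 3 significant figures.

3.24 m

Volume balance on the tank: A dh/dt = Q_in − 0.0498 √h. At steady state dh/dt = 0:
Q_in = 0.0498 √h_ss ⇒ √h_ss = 0.0897/0.0498 = 1.8012.
h_ss = 1.8012² = 3.2443 m. (Since h₀ = 1.78 m < h_ss, the level will rise toward this value.)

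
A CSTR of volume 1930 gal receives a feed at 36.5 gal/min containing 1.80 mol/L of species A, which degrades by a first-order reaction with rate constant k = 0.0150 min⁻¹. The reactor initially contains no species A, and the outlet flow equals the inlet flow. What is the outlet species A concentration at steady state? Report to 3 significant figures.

1.00 mol/L

Accumulation = in − out − consumed: V dC/dt = Q C_in − Q C − k V C.
Steady state (dC/dt = 0): C_ss = Q C_in/(Q + kV) = C_in/(1 + kV/Q).
C_ss = 36.5·1.80/(36.5 + 0.0150·1930) = 65.700/65.450 = 1.0038 mol/L.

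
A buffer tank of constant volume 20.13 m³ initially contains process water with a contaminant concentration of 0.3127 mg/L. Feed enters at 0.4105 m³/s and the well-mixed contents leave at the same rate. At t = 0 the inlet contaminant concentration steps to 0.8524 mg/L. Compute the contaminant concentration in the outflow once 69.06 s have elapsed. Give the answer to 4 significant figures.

Unsteady species balance (constant V, well mixed): V dC/dt = Q(C_in − C).
Rewrite as dC/dt + C/τ = C_in/τ, τ = V/Q = 49.0378 s.
This is linear first-order; C(t) = C_in + (C₀ − C_in) e^(−t/τ).
C(69.06) = 0.8524 + (0.3127 − 0.8524)·e^(−69.06/49.0378) = 0.8524 + (-0.539700)·0.244558 = 0.720412 mg/L.

0.7204 mg/L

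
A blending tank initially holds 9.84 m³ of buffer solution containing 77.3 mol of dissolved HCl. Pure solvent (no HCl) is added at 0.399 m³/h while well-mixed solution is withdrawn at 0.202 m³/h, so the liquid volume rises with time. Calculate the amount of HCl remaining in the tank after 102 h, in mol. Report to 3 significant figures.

Total volume: dV/dt = Q_in − Q_out = 0.19700 m³/h, so V(t) = 9.84 + 0.19700 t and V(102) = 29.934 m³.
Solute balance: dm/dt = 0 − Q_out C = −Q_out m/V(t).
Separate: dm/m = −Q_out dt/V(t) ⇒ ln(m/m₀) = −(Q_out/(Q_in−Q_out)) ln(V/V₀).
m = m₀ (V₀/V)^(Q_out/(Q_in−Q_out)) = 77.3 × (9.84/29.934)^(1.0254) = 24.703 mol.

24.7 mol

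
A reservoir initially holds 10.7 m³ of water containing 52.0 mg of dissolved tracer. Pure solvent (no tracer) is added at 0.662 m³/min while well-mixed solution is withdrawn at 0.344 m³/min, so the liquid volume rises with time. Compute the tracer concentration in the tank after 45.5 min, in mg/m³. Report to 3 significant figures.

Total volume: dV/dt = Q_in − Q_out = 0.31800 m³/min, so V(t) = 10.7 + 0.31800 t and V(45.5) = 25.169 m³.
Solute balance: dm/dt = 0 − Q_out C = −Q_out m/V(t).
Separate: dm/m = −Q_out dt/V(t) ⇒ ln(m/m₀) = −(Q_out/(Q_in−Q_out)) ln(V/V₀).
m = m₀ (V₀/V)^(Q_out/(Q_in−Q_out)) = 52.0 × (10.7/25.169)^(1.0818) = 20.613 mg.
C = m/V = 20.613/25.169 = 0.81900 mg/m³.

0.819 mg/m³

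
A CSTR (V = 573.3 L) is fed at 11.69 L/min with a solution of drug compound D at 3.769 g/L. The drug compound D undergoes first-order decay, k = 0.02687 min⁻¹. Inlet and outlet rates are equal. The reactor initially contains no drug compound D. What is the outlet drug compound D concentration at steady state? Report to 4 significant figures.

V dC/dt = Q(C_in − C) − k V C.
Steady state (dC/dt = 0): C_ss = Q C_in/(Q + kV) = C_in/(1 + kV/Q).
C_ss = 11.69·3.769/(11.69 + 0.02687·573.3) = 44.0596/27.0946 = 1.62614 g/L.

1.626 g/L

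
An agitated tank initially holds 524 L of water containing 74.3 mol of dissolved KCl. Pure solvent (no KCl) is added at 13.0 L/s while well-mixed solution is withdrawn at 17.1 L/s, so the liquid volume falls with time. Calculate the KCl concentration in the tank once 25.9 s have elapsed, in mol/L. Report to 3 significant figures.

Total volume: dV/dt = Q_in − Q_out = -4.1000 L/s, so V(t) = 524 − 4.1000 t and V(25.9) = 417.81 L.
Species balance (pure solvent in): dm/dt = −Q_out · m/V(t).
Separate: dm/m = −Q_out dt/V(t) ⇒ ln(m/m₀) = −(Q_out/(Q_in−Q_out)) ln(V/V₀).
m = m₀ (V₀/V)^(Q_out/(Q_in−Q_out)) = 74.3 × (524/417.81)^(-4.1707) = 28.893 mol.
C = m/V = 28.893/417.81 = 0.069153 mol/L.

0.0692 mol/L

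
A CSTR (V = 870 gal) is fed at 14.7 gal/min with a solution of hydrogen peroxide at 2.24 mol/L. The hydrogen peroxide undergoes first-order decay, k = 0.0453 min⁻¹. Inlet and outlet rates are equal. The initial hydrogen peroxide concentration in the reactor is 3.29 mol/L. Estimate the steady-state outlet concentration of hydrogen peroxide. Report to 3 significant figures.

0.609 mol/L

Accumulation = in − out − consumed: V dC/dt = Q C_in − Q C − k V C.
Steady state (dC/dt = 0): C_ss = Q C_in/(Q + kV) = C_in/(1 + kV/Q).
C_ss = 14.7·2.24/(14.7 + 0.0453·870) = 32.928/54.111 = 0.60853 mol/L.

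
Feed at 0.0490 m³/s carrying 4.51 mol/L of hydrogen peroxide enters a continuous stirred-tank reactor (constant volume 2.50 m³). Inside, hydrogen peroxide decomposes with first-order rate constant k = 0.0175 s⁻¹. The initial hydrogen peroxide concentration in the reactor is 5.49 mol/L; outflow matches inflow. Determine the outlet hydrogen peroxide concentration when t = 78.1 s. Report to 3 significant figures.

V dC/dt = Q(C_in − C) − k V C.
dC/dt = (Q/V) C_in − (Q/V + k) C; effective rate a = Q/V + k = 0.019600 + 0.0175 = 0.037100 s⁻¹.
C_ss = Q C_in/(Q + kV) = 2.3826 mol/L; C(t) = C_ss + (C₀ − C_ss) e^(−a t).
C(78.1) = 2.3826 + (3.1074)·e^(−0.037100·78.1) = 2.3826 + (3.1074)·0.055160 = 2.5540 mol/L.

2.55 mol/L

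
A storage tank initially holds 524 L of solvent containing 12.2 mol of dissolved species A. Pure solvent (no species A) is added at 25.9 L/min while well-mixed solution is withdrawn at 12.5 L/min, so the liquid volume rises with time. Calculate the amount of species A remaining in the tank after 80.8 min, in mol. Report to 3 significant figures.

Let m(t) be the amount of species A. Volume: V(t) = V₀ + (Q_in − Q_out) t = 524 + 13.400 t; V(80.8) = 1606.7 L.
Solute balance: dm/dt = 0 − Q_out C = −Q_out m/V(t).
dm/m = −Q_out dt/(V₀ + 13.400 t); integrating gives ln(m/m₀) = −(Q_out/(Q_in−Q_out)) ln(V/V₀).
m = m₀ (V₀/V)^(Q_out/(Q_in−Q_out)) = 12.2 × (524/1606.7)^(0.93284) = 4.2898 mol.

4.29 mol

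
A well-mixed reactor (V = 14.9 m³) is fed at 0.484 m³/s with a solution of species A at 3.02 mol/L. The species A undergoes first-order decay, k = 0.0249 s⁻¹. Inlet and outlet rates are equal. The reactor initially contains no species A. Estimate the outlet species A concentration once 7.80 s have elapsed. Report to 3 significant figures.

0.617 mol/L

Species balance: V dC/dt = Q C_in − Q C − k V C.
dC/dt = (Q/V) C_in − (Q/V + k) C; effective rate a = Q/V + k = 0.032483 + 0.0249 = 0.057383 s⁻¹.
C_ss = Q C_in/(Q + kV) = 1.7095 mol/L; C(t) = C_ss + (C₀ − C_ss) e^(−a t).
C(7.80) = 1.7095 + (-1.7095)·e^(−0.057383·7.80) = 1.7095 + (-1.7095)·0.63917 = 0.61686 mol/L.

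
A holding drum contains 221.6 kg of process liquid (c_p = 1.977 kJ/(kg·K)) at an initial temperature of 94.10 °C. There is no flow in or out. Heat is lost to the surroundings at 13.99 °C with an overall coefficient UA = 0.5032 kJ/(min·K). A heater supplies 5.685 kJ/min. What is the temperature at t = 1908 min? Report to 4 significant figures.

32.98 °C

Lumped-capacitance energy balance: M c_p dT/dt = UA(T_amb − T) + Q̇.
dT/dt = (T_ss − T)/τ with T_ss = T_amb + Q̇/UA = 13.99 + 5.685/0.5032 = 25.2877 °C, τ = M c_p/UA = 221.6·1.977/0.5032 = 870.634 min.
T approaches T_ss exponentially: T(t) = T_ss + (T₀ − T_ss) e^(−t/τ).
T(1908) = 25.2877 + (68.8123)·0.111748 = 32.9774 °C.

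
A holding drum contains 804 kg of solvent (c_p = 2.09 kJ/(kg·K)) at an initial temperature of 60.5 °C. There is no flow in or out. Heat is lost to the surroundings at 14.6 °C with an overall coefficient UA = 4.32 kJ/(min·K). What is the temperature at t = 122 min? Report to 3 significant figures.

M c_p dT/dt = −UA(T − T_amb).
dT/dt = (T_ss − T)/τ with T_ss = T_amb = 14.600 °C, τ = M c_p/UA = 804·2.09/4.32 = 388.97 min.
Solution: T(t) = T_ss + (T₀ − T_ss) e^(−t/τ).
T(122) = 14.600 + (45.900)·0.73078 = 48.143 °C.

48.1 °C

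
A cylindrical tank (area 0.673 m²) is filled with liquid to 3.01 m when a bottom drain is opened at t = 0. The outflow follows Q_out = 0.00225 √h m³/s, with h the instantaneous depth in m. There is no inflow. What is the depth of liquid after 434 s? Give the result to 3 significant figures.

1.02 m

A dh/dt = −Q_out = −0.00225 √h.
This is separable: 2 d(√h)/dt = −0.00225/A, so √h = √h₀ − (0.00225/(2A)) t.
√h = √3.01 − 0.00225·434/(2·0.673) = 1.7349 − 0.72548 = 1.0095.
h = 1.0095² = 1.0190 m.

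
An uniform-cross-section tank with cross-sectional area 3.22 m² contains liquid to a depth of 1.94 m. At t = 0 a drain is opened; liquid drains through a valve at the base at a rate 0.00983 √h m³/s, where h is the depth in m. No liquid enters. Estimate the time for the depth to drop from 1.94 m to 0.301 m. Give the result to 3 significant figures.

553 s

A dh/dt = −Q_out = −0.00983 √h.
Separate and integrate: 2(√h − √h₀) = −(0.00983/A) t.
t = 2A(√h₀ − √h)/0.00983 = 2·3.22·(√1.94 − √0.301)/0.00983
  = 6.4400 × (1.3928 − 0.54863) / 0.00983 = 553.07 s.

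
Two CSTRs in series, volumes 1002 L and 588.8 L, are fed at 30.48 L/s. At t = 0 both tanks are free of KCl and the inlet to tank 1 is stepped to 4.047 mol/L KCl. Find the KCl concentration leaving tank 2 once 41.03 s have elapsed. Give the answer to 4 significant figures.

Time constants: τᵢ = Vᵢ/Q for each well-mixed tank.
τ₁ = 1002/30.48 = 32.8740 s; τ₂ = 588.8/30.48 = 19.3176 s.
Tank 1: C₁ = C_in(1 − e^(−t/τ₁)). Tank 2 (τ₁ ≠ τ₂): C₂ = C_in[1 − (τ₁ e^(−t/τ₁) − τ₂ e^(−t/τ₂))/(τ₁ − τ₂)].
At t = 41.03: e^(−t/τ₁) = 0.287050, e^(−t/τ₂) = 0.119556.
C₂ = 4.047·[1 − (32.8740·0.287050 − 19.3176·0.119556)/(13.5564)] = 4.047·0.474274 = 1.91939 mol/L.

1.919 mol/L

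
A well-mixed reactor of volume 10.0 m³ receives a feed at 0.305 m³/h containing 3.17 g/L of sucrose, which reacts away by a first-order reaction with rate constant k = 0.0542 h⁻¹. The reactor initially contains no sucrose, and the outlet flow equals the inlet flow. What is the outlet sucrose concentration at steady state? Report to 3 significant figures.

1.14 g/L

Species balance: V dC/dt = Q C_in − Q C − k V C.
At steady state: 0 = Q C_in − (Q + kV) C_ss, so C_ss = Q C_in/(Q + kV).
C_ss = 0.305·3.17/(0.305 + 0.0542·10.0) = 0.96685/0.84700 = 1.1415 g/L.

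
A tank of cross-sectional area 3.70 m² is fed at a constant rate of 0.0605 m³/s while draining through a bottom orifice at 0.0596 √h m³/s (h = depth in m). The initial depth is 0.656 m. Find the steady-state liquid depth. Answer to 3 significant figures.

Volume balance on the tank: A dh/dt = Q_in − 0.0596 √h. At steady state dh/dt = 0:
Q_in = 0.0596 √h_ss ⇒ √h_ss = 0.0605/0.0596 = 1.0151.
h_ss = 1.0151² = 1.0304 m. (Since h₀ = 0.656 m < h_ss, the level will rise toward this value.)

1.03 m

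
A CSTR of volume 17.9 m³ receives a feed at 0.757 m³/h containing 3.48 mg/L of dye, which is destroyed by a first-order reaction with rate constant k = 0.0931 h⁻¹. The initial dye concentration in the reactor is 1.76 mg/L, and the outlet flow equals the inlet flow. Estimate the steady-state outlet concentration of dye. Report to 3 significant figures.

1.09 mg/L

V dC/dt = Q(C_in − C) − k V C.
At steady state: 0 = Q C_in − (Q + kV) C_ss, so C_ss = Q C_in/(Q + kV).
C_ss = 0.757·3.48/(0.757 + 0.0931·17.9) = 2.6344/2.4235 = 1.0870 mg/L.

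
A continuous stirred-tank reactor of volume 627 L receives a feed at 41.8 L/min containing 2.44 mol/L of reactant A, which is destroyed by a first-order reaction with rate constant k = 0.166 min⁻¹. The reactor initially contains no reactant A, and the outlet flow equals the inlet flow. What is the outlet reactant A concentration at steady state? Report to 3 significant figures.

0.699 mol/L

Accumulation = in − out − consumed: V dC/dt = Q C_in − Q C − k V C.
Steady state (dC/dt = 0): C_ss = Q C_in/(Q + kV) = C_in/(1 + kV/Q).
C_ss = 41.8·2.44/(41.8 + 0.166·627) = 101.99/145.88 = 0.69914 mol/L.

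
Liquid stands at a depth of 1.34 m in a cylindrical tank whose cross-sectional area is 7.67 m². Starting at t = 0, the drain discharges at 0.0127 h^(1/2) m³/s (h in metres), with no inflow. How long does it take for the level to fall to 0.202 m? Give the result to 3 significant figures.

855 s

A dh/dt = −Q_out = −0.0127 √h.
∫ h^(−1/2) dh = −(0.0127/A) ∫ dt, giving 2√h = 2√h₀ − (0.0127/A) t.
t = 2A(√h₀ − √h)/0.0127 = 2·7.67·(√1.34 − √0.202)/0.0127
  = 15.340 × (1.1576 − 0.44944) / 0.0127 = 855.34 s.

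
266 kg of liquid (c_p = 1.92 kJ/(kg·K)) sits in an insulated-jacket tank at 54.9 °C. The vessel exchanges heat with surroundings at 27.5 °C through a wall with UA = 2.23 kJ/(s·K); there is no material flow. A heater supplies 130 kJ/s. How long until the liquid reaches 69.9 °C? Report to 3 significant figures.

Lumped-capacitance energy balance: M c_p dT/dt = UA(T_amb − T) + Q̇.
τ = M c_p/UA = 229.02 s; T_ss = T_amb + Q̇/UA = 27.5 + 130/2.23 = 85.796 °C.
T(t) = T_ss + (T₀ − T_ss)e^(−t/τ); set T = 69.9:
t = −τ ln[(T − T_ss)/(T₀ − T_ss)] = −229.02 · ln(0.51450) = 152.20 s.

152 s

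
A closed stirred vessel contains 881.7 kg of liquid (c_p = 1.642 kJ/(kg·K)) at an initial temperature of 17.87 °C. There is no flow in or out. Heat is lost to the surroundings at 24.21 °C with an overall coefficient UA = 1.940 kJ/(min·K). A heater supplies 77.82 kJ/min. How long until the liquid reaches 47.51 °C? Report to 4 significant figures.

758.4 min

Lumped-capacitance energy balance: M c_p dT/dt = UA(T_amb − T) + Q̇.
τ = M c_p/UA = 746.264 min; T_ss = T_amb + Q̇/UA = 24.21 + 77.82/1.940 = 64.3234 °C.
T(t) = T_ss + (T₀ − T_ss)e^(−t/τ); set T = 47.51:
t = −τ ln[(T − T_ss)/(T₀ − T_ss)] = −746.264 · ln(0.361941) = 758.408 min.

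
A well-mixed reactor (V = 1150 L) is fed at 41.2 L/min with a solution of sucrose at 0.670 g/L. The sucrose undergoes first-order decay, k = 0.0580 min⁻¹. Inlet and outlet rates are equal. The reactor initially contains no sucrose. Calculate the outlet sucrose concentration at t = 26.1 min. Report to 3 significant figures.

V dC/dt = Q(C_in − C) − k V C.
This is linear with rate a = Q/V + k = 0.093826 min⁻¹.
C_ss = Q C_in/(Q + kV) = 0.25583 g/L; C(t) = C_ss + (C₀ − C_ss) e^(−a t).
C(26.1) = 0.25583 + (-0.25583)·e^(−0.093826·26.1) = 0.25583 + (-0.25583)·0.086392 = 0.23373 g/L.

0.234 g/L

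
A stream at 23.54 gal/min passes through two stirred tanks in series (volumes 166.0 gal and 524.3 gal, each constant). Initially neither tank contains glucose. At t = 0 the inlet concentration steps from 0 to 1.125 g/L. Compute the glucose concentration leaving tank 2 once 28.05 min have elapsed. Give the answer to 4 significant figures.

0.6675 g/L

Species balance on tank i: dCᵢ/dt = (Cᵢ₋₁ − Cᵢ)/τᵢ with τᵢ = Vᵢ/Q.
τ₁ = 166.0/23.54 = 7.05183 min; τ₂ = 524.3/23.54 = 22.2727 min.
Solving the cascade with C₁(0)=C₂(0)=0 gives C₂(t) = C_in[1 − (τ₁ e^(−t/τ₁) − τ₂ e^(−t/τ₂))/(τ₁ − τ₂)].
At t = 28.05: e^(−t/τ₁) = 0.0187288, e^(−t/τ₂) = 0.283828.
C₂ = 1.125·[1 − (7.05183·0.0187288 − 22.2727·0.283828)/(-15.2209)] = 1.125·0.593352 = 0.667521 g/L.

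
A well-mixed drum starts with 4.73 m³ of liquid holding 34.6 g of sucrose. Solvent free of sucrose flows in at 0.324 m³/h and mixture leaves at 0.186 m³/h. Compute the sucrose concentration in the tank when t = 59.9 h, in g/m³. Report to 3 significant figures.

0.682 g/m³

Let m(t) be the amount of sucrose. Volume: V(t) = V₀ + (Q_in − Q_out) t = 4.73 + 0.13800 t; V(59.9) = 12.996 m³.
Species balance (pure solvent in): dm/dt = −Q_out · m/V(t).
dm/m = −Q_out dt/(V₀ + 0.13800 t); integrating gives ln(m/m₀) = −(Q_out/(Q_in−Q_out)) ln(V/V₀).
m = m₀ (V₀/V)^(Q_out/(Q_in−Q_out)) = 34.6 × (4.73/12.996)^(1.3478) = 8.8601 g.
C = m/V = 8.8601/12.996 = 0.68175 g/m³.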